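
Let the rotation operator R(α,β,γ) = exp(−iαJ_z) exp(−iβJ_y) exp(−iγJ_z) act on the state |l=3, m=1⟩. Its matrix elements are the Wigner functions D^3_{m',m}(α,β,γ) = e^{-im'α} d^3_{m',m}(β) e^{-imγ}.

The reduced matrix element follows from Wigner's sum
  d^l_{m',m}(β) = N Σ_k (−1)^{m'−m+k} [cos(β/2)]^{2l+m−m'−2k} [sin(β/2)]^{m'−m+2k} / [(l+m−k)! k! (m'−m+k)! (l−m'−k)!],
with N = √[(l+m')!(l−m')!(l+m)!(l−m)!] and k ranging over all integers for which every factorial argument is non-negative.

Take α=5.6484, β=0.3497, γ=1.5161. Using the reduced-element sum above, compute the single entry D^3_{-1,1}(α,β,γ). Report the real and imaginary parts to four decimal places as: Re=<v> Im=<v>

D^3_{-1,1}(5.6484,0.3497,1.5161) = e^{-i·-1·5.6484}·d^3_{-1,1}(0.3497)·e^{-i·1·1.5161}. Compute d first:
c=cos(0.3497/2)=0.984753, s=sin(0.3497/2)=0.173960; N=√[2·24·24·2]=48.000000
The bounds max(0,m−m')=2 and min(l+m,l−m')=4 give 3 terms
  k=2: (−1)^0·48.0000/(8)·0.9848^4·0.1740^2 = +0.170750
  k=3: (−1)^1·48.0000/(6)·0.9848^2·0.1740^4 = -0.007105
  k=4: (−1)^2·48.0000/(48)·0.9848^0·0.1740^6 = +0.000028
d^3_{-1,1}(0.3497) = +0.170750 -0.007105 +0.000028 = +0.163673
D = (+0.805199-0.593005i)·(+0.163673)·(+0.054669-0.998505i) = -0.089709-0.136898i

Re=-0.0897 Im=-0.1369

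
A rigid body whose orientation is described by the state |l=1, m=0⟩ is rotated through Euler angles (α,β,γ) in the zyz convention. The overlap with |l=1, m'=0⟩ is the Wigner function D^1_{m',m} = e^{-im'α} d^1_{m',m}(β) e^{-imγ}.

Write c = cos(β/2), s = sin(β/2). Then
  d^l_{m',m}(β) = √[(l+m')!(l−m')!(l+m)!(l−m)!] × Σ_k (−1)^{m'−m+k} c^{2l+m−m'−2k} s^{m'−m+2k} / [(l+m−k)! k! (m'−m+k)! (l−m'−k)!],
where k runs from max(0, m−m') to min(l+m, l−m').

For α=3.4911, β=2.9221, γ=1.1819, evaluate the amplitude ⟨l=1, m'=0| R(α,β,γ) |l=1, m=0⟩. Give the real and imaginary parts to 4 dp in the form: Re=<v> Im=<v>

Re=-0.9760 Im=0.0000

Split into d^1_{0,0}(β=2.9221) × two z-phases.
c=cos(2.9221/2)=0.109526, s=sin(2.9221/2)=0.993984; N=√[1·1·1·1]=1.000000
The bounds max(0,m−m')=0 and min(l+m,l−m')=1 give 2 terms
  k=0: (−1)^0·1.0000/(1)·0.1095^2·0.9940^0 = +0.011996
  k=1: (−1)^1·1.0000/(1)·0.1095^0·0.9940^2 = -0.988004
d^1_{0,0}(2.9221) = +0.011996 -0.988004 = -0.976008
Phases: e^{-i·(0)·3.4911}=+1.000000+0.000000i, e^{-i·(0)·1.1819}=+1.000000+0.000000i ⇒ D=-0.976008+0.000000i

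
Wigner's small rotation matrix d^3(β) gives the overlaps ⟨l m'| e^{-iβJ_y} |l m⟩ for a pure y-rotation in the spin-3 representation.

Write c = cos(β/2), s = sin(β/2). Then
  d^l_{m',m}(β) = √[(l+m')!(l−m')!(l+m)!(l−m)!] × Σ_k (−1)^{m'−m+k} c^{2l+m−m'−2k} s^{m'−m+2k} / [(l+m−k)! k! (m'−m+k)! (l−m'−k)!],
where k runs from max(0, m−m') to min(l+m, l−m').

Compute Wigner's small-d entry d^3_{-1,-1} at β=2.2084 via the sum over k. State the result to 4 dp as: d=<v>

d=0.5195

d^3_{-1,-1}(β=2.2084) via Wigner's sum:
c=cos(2.2084/2)=0.449849, s=sin(2.2084/2)=0.893105; N=√[2·24·2·24]=48.000000
k∈{0,1,2} keeps every argument non-negative
  k=0: (−1)^0·48.0000/(48)·0.4498^6·0.8931^0 = +0.008287
  k=1: (−1)^1·48.0000/(6)·0.4498^4·0.8931^2 = -0.261314
  k=2: (−1)^2·48.0000/(8)·0.4498^2·0.8931^4 = +0.772492
d^3_{-1,-1}(2.2084) = +0.008287 -0.261314 +0.772492 = +0.519466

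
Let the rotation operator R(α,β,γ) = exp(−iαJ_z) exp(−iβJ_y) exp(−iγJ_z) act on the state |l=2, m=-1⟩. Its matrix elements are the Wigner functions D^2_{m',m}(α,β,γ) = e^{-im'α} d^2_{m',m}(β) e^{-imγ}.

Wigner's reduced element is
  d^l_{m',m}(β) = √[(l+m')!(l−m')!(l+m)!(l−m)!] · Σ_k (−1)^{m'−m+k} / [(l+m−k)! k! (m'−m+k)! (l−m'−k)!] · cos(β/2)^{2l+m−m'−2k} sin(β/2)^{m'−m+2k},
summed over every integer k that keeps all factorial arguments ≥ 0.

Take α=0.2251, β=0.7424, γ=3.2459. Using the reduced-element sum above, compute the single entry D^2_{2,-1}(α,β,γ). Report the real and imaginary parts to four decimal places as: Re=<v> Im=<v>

Re=0.0837 Im=-0.0302

D^2_{2,-1}(0.2251,0.7424,3.2459) = e^{-i·2·0.2251}·d^2_{2,-1}(0.7424)·e^{-i·-1·3.2459}. Compute d first:
c=cos(0.7424/2)=0.931893, s=sin(0.7424/2)=0.362734; N=√[24·1·1·6]=12.000000
Admissible k: 0..0 (factorial args all ≥0)
  k=0: (−1)^3·12.0000/(6)·0.9319^1·0.3627^3 = -0.088953
d^2_{2,-1}(0.7424) = -0.088953
D = (+0.900360-0.435146i)·(-0.088953)·(-0.994565-0.104118i) = +0.083685-0.030158i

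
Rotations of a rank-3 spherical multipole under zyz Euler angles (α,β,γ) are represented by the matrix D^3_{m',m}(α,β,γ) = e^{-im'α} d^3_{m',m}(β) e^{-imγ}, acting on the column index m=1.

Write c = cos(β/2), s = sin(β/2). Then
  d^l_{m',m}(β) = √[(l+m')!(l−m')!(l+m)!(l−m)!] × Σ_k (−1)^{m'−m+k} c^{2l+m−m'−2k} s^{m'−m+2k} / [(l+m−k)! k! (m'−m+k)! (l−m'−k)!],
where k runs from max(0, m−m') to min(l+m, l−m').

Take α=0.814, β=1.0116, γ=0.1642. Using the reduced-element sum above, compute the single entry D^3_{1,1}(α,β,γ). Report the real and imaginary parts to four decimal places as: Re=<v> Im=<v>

Split into d^3_{1,1}(β=1.0116) × two z-phases.
Half-angle: c=0.874787, s=0.484507. N=√(24·2·24·2)=48.000000
Admissible k: 0..2 (factorial args all ≥0)
  k=0: (−1)^0·48.0000/(48)·0.8748^6·0.4845^0 = +0.448141
  k=1: (−1)^1·48.0000/(6)·0.8748^4·0.4845^2 = -1.099766
  k=2: (−1)^2·48.0000/(8)·0.8748^2·0.4845^4 = +0.253022
d^3_{1,1}(1.0116) = +0.448141 -1.099766 +0.253022 = -0.398604
Attach z-rotation phases: D = e^{-i(1)(0.814)}·(-0.398604)·e^{-i(1)(0.1642)} = -0.222627+0.330639i

Re=-0.2226 Im=0.3306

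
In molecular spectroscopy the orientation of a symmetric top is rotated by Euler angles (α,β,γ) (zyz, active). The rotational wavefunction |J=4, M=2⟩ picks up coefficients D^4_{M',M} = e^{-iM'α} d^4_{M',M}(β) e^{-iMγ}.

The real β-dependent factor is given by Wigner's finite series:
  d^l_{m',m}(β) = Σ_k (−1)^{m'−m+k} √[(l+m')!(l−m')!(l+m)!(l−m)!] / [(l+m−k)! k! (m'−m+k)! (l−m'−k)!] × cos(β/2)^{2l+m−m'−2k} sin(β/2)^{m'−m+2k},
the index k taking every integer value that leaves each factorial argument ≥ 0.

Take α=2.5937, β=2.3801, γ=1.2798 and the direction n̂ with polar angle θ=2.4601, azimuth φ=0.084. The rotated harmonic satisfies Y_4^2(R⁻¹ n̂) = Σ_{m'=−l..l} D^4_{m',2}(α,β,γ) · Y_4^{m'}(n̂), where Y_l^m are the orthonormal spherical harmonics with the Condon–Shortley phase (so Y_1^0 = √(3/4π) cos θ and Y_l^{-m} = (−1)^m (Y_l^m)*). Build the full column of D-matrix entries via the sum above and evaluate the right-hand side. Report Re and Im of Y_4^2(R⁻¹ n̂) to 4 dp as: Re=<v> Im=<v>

Re=0.2153 Im=-0.0434

Need the full column D^4_{m',2} for m'=−4..4 at α=2.5937, β=2.3801, γ=1.2798.
cos(β/2)=0.371613, sin(β/2)=0.928388
d^4_{-4,2}: single k=6 term ⇒ +0.467883;  D = +0.018141+0.467532i
d^4_{-3,2}: k∈[5..6] ⇒ +0.397289 -0.826534 = -0.429245;  D = -0.209215+0.374807i
d^4_{-2,2}: k∈[4..6] ⇒ +0.212507 -1.061060 +0.551867 = -0.296685;  D = +0.258379-0.145816i
d^4_{-1,2}: k∈[3..5] ⇒ +0.080197 -0.750805 +0.937201 = +0.266594;  D = +0.266439+0.009089i
d^4_{0,2}: k∈[2..4] ⇒ +0.021534 -0.358404 +0.838842 = +0.501972;  D = -0.419332-0.275929i
d^4_{1,2}: k∈[1..3] ⇒ +0.003855 -0.120296 +0.500537 = +0.384095;  D = +0.163918+0.347362i
d^4_{2,2}: k∈[0..2] ⇒ +0.000364 -0.027239 +0.212507 = +0.185632;  D = +0.019821-0.184571i
d^4_{3,2}: k∈[0..1] ⇒ -0.003400 +0.063655 = +0.060255;  D = -0.036699+0.047790i
d^4_{4,2}: single k=0 term ⇒ +0.012011;  D = +0.011207-0.004321i
Y_4^{m'}(θ=2.4601,φ=0.084) and Σ D·Y over m':
  (+0.0181+0.4675i)·(+0.0658-0.0230i)  (-0.2092+0.3748i)·(-0.2353+0.0606i)  (+0.2584-0.1458i)·(+0.4217-0.0715i)  (+0.2664+0.0091i)·(-0.2819+0.0237i)  (-0.4193-0.2759i)·(-0.2498+0.0000i)  (+0.1639+0.3474i)·(+0.2819+0.0237i)  (+0.0198-0.1846i)·(+0.4217+0.0715i)  (-0.0367+0.0478i)·(+0.2353+0.0606i)  (+0.0112-0.0043i)·(+0.0658+0.0230i)
Y_4^2(R⁻¹ n̂) = +0.215270-0.043439i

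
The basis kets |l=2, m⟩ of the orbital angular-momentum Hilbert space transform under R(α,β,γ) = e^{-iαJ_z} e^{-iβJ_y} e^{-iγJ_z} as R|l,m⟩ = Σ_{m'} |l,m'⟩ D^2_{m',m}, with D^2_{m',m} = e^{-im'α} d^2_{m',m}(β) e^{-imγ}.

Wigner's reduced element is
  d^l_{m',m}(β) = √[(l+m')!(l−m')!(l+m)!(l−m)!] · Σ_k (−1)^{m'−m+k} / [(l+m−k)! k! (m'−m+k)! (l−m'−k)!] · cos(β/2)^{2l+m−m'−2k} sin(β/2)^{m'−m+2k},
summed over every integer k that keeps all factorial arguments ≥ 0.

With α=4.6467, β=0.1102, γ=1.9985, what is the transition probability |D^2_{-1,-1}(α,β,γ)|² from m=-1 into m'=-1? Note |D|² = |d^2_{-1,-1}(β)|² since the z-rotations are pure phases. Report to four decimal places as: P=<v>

D^2_{-1,-1}(4.6467,0.1102,1.9985) = e^{-i·-1·4.6467}·d^2_{-1,-1}(0.1102)·e^{-i·-1·1.9985}. Compute d first:
Half-angle: c=0.998482, s=0.055072. N=√(1·6·1·6)=6.000000
The bounds max(0,m−m')=0 and min(l+m,l−m')=1 give 2 terms
  k=0: (−1)^0·6.0000/(6)·0.9985^4·0.0551^0 = +0.993943
  k=1: (−1)^1·6.0000/(2)·0.9985^2·0.0551^2 = -0.009071
d^2_{-1,-1}(0.1102) = +0.993943 -0.009071 = +0.984872
|D^2_{-1,-1}|² = |d^2_{-1,-1}(β)|² = (+0.984872)² = 0.969973 (the z-rotation phases have unit modulus)

P=0.9700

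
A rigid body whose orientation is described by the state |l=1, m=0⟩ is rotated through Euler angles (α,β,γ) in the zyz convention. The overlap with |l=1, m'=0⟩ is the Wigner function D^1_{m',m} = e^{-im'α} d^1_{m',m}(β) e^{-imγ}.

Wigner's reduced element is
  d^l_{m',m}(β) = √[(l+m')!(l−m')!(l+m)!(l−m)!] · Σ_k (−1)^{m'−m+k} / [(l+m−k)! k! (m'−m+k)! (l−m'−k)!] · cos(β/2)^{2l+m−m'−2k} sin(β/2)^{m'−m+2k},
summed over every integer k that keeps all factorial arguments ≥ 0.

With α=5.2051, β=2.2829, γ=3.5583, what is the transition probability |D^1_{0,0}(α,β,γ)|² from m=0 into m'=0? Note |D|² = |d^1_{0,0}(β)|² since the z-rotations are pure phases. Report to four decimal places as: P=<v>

Split into d^1_{0,0}(β=2.2829) × two z-phases.
With c≡cos(β/2)=0.416277 and s≡sin(β/2)=0.909238, N=[1·1·1·1]^{1/2}=1.000000
k∈{0,1} keeps every argument non-negative
  k=0: (−1)^0·1.0000/(1)·0.4163^2·0.9092^0 = +0.173286
  k=1: (−1)^1·1.0000/(1)·0.4163^0·0.9092^2 = -0.826714
d^1_{0,0}(2.2829) = +0.173286 -0.826714 = -0.653428
|D^1_{0,0}|² = |d^1_{0,0}(β)|² = (-0.653428)² = 0.426968 (the z-rotation phases have unit modulus)

P=0.4270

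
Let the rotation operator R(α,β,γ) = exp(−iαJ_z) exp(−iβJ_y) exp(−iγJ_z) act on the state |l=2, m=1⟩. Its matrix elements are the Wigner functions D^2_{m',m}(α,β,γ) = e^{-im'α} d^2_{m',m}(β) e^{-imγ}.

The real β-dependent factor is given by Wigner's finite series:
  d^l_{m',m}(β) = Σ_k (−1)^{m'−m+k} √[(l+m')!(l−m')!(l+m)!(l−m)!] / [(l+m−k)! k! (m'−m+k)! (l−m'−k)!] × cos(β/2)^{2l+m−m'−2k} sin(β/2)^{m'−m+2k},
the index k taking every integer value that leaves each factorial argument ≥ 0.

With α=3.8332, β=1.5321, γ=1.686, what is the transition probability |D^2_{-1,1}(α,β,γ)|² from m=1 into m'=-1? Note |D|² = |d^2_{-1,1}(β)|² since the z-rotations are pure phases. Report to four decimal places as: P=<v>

First d^2_{-1,1}(β=1.5321), then the phase factors e^{-i(-1)α} and e^{-i(1)γ}:
With c≡cos(β/2)=0.720655 and s≡sin(β/2)=0.693294, N=[1·6·6·1]^{1/2}=6.000000
The bounds max(0,m−m')=2 and min(l+m,l−m')=3 give 2 terms
  k=2: (−1)^0·6.0000/(2)·0.7207^2·0.6933^2 = +0.748878
  k=3: (−1)^1·6.0000/(6)·0.7207^0·0.6933^4 = -0.231031
d^2_{-1,1}(1.5321) = +0.748878 -0.231031 = +0.517847
|D^2_{-1,1}|² = |d^2_{-1,1}(β)|² = (+0.517847)² = 0.268165 (the z-rotation phases have unit modulus)

P=0.2682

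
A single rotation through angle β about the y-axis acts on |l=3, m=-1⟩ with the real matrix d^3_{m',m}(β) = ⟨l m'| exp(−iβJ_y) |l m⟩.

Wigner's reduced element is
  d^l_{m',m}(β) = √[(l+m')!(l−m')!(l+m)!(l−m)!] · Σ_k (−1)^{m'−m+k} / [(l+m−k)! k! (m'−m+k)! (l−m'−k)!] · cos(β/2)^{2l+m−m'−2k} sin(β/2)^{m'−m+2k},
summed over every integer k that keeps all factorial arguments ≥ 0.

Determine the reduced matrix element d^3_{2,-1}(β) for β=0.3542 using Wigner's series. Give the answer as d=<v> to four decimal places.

d^3_{2,-1}(β=0.3542) via Wigner's sum:
c=cos(0.3542/2)=0.984359, s=sin(0.3542/2)=0.176176; N=√[120·1·2·24]=75.894664
Admissible k: 0..1 (factorial args all ≥0)
  k=0: (−1)^3·75.8947/(12)·0.9844^3·0.1762^3 = -0.032986
  k=1: (−1)^4·75.8947/(24)·0.9844^1·0.1762^5 = +0.000528
d^3_{2,-1}(0.3542) = -0.032986 +0.000528 = -0.032458

d=-0.0325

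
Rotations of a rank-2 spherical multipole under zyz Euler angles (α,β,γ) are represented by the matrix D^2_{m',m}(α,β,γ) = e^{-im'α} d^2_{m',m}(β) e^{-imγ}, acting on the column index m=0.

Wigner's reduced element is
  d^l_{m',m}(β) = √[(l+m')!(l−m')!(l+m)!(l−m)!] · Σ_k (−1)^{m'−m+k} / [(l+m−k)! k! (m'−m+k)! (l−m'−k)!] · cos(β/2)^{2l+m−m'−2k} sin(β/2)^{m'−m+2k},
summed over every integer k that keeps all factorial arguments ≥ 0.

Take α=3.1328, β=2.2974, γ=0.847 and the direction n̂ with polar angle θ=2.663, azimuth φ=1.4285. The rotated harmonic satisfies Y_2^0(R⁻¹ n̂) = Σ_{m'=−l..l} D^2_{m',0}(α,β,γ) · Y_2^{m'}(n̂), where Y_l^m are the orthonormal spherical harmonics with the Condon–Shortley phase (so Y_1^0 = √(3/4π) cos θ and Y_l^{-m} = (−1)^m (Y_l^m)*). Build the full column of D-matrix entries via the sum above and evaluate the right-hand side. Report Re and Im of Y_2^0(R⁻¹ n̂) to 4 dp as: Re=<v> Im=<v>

Re=-0.0355 Im=0.0000

Need the full column D^2_{m',0} for m'=−2..2 at α=3.1328, β=2.2974, γ=0.847.
cos(β/2)=0.409674, sin(β/2)=0.912232
d^2_{-2,0}: single k=2 term ⇒ +0.342107;  D = +0.342055-0.006016i
d^2_{-1,0}: k∈[1..2] ⇒ +0.153637 -0.761780 = -0.608144;  D = +0.608120-0.005347i
d^2_{0,0}: k∈[0..2] ⇒ +0.028168 -0.558659 +0.692503 = +0.162011;  D = +0.162011+0.000000i
d^2_{1,0}: k∈[0..1] ⇒ -0.153637 +0.761780 = +0.608144;  D = -0.608120-0.005347i
d^2_{2,0}: single k=0 term ⇒ +0.342107;  D = +0.342055+0.006016i
Y_2^{m'}(θ=2.663,φ=1.4285) and Σ D·Y over m':
  (+0.3421-0.0060i)·(-0.0786-0.0230i)  (+0.6081-0.0053i)·(-0.0448+0.3126i)  (+0.1620+0.0000i)·(+0.4301+0.0000i)  (-0.6081-0.0053i)·(+0.0448+0.3126i)  (+0.3421+0.0060i)·(-0.0786+0.0230i)
Y_2^0(R⁻¹ n̂) = -0.035513+0.000000i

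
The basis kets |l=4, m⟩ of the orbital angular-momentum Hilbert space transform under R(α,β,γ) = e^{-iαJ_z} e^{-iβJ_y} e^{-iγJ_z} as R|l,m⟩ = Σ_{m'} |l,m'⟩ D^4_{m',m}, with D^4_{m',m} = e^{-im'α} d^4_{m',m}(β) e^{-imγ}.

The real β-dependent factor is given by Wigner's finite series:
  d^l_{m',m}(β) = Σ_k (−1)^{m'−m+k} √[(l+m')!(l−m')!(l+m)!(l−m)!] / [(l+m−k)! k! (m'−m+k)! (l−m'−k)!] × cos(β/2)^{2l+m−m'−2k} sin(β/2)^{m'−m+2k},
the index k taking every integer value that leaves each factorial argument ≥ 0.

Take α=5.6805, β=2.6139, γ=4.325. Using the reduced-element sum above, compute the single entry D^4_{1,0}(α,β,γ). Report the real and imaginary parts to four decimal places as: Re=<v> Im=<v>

D^4_{1,0}(5.6805,2.6139,4.325) = e^{-i·1·5.6805}·d^4_{1,0}(2.6139)·e^{-i·0·4.325}. Compute d first:
With c≡cos(β/2)=0.260796 and s≡sin(β/2)=0.965394, N=[120·6·24·24]^{1/2}=643.987578
The bounds max(0,m−m')=0 and min(l+m,l−m')=3 give 4 terms
  k=0: (−1)^1·643.9876/(144)·0.2608^7·0.9654^1 = -0.000354
  k=1: (−1)^2·643.9876/(24)·0.2608^5·0.9654^3 = +0.029126
  k=2: (−1)^3·643.9876/(24)·0.2608^3·0.9654^5 = -0.399108
  k=3: (−1)^4·643.9876/(144)·0.2608^1·0.9654^7 = +0.911481
d^4_{1,0}(2.6139) = -0.000354 +0.029126 -0.399108 +0.911481 = +0.541145
D = (+0.823816+0.566857i)·(+0.541145)·(+1.000000+0.000000i) = +0.445804+0.306752i

Re=0.4458 Im=0.3068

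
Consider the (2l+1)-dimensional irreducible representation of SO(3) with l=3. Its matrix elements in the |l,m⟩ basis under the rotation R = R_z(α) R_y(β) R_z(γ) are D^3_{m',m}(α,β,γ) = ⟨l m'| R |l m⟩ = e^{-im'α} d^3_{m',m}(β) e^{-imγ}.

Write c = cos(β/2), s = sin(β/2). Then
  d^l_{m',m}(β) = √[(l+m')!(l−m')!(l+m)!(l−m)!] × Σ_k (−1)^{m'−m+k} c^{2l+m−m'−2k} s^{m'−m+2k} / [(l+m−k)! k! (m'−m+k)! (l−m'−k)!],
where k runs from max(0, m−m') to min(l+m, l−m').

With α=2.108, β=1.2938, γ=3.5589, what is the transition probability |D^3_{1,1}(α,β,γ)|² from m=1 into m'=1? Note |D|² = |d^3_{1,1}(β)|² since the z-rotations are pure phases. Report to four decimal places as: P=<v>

First d^3_{1,1}(β=1.2938), then the phase factors e^{-i(1)α} and e^{-i(1)γ}:
c=cos(1.2938/2)=0.797956, s=sin(1.2938/2)=0.602716; N=√[24·2·24·2]=48.000000
k∈{0,1,2} keeps every argument non-negative
  k=0: (−1)^0·48.0000/(48)·0.7980^6·0.6027^0 = +0.258151
  k=1: (−1)^1·48.0000/(6)·0.7980^4·0.6027^2 = -1.178232
  k=2: (−1)^2·48.0000/(8)·0.7980^2·0.6027^4 = +0.504149
d^3_{1,1}(1.2938) = +0.258151 -1.178232 +0.504149 = -0.415932
|D^3_{1,1}|² = |d^3_{1,1}(β)|² = (-0.415932)² = 0.172999 (the z-rotation phases have unit modulus)

P=0.1730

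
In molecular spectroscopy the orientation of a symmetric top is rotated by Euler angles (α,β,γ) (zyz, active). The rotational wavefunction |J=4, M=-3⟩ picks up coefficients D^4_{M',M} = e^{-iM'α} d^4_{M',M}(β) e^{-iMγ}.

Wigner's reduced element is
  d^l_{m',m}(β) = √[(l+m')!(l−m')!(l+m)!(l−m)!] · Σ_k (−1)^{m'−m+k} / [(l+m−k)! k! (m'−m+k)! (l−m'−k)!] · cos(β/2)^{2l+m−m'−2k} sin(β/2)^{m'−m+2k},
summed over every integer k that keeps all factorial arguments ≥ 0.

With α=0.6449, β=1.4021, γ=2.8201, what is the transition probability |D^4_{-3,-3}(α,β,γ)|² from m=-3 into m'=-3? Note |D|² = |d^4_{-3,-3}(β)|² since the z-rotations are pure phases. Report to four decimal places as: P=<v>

P=0.2150

D^4_{-3,-3}(0.6449,1.4021,2.8201) = e^{-i·-3·0.6449}·d^4_{-3,-3}(1.4021)·e^{-i·-3·2.8201}. Compute d first:
With c≡cos(β/2)=0.764165 and s≡sin(β/2)=0.645020, N=[1·5040·1·5040]^{1/2}=5040.000000
The bounds max(0,m−m')=0 and min(l+m,l−m')=1 give 2 terms
  k=0: (−1)^0·5040.0000/(5040)·0.7642^8·0.6450^0 = +0.116278
  k=1: (−1)^1·5040.0000/(720)·0.7642^6·0.6450^2 = -0.579921
d^4_{-3,-3}(1.4021) = +0.116278 -0.579921 = -0.463643
|D^4_{-3,-3}|² = |d^4_{-3,-3}(β)|² = (-0.463643)² = 0.214965 (the z-rotation phases have unit modulus)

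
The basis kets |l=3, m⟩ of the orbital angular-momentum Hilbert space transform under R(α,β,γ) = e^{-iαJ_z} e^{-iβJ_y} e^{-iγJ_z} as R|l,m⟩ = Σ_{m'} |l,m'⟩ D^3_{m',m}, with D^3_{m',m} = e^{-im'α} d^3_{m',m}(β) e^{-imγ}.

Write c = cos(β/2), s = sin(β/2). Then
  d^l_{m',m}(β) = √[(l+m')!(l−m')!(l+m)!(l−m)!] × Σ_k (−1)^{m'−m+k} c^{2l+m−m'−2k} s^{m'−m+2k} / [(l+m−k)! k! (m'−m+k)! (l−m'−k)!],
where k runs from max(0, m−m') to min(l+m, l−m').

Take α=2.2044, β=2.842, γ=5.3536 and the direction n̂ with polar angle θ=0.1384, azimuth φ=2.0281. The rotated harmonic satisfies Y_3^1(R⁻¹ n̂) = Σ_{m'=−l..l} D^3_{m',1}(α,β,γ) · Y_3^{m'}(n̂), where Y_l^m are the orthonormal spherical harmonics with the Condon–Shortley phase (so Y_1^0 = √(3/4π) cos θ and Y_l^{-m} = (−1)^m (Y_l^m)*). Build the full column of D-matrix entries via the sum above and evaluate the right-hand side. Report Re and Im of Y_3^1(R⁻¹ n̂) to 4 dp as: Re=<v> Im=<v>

Re=0.2340 Im=0.3541

Need the full column D^3_{m',1} for m'=−3..3 at α=2.2044, β=2.842, γ=5.3536.
cos(β/2)=0.149237, sin(β/2)=0.988801
d^3_{-3,1}: single k=4 term ⇒ +0.082458;  D = +0.025248+0.078498i
d^3_{-2,1}: k∈[3..4] ⇒ +0.020323 -0.446089 = -0.425766;  D = -0.249458+0.345032i
d^3_{-1,1}: k∈[2..4] ⇒ +0.002910 -0.170325 +0.934662 = +0.767247;  D = -0.767225+0.005837i
d^3_{0,1}: k∈[1..3] ⇒ +0.000254 -0.033394 +0.488666 = +0.455526;  D = +0.272480+0.365045i
d^3_{1,1}: k∈[0..2] ⇒ +0.000011 -0.003880 +0.127744 = +0.123875;  D = +0.036132-0.118488i
d^3_{2,1}: k∈[0..1] ⇒ -0.000231 +0.020323 = +0.020091;  D = -0.018957+0.006655i
d^3_{3,1}: single k=0 term ⇒ +0.001878;  D = +0.001551+0.001060i
Y_3^{m'}(θ=0.1384,φ=2.0281) and Σ D·Y over m':
  (+0.0252+0.0785i)·(+0.0011+0.0002i)  (-0.2495+0.3450i)·(-0.0118+0.0153i)  (-0.7672+0.0058i)·(-0.0769-0.1562i)  (+0.2725+0.3650i)·(+0.7040+0.0000i)  (+0.0361-0.1185i)·(+0.0769-0.1562i)  (-0.0190+0.0067i)·(-0.0118-0.0153i)  (+0.0016+0.0011i)·(-0.0011+0.0002i)
Y_3^1(R⁻¹ n̂) = +0.233993+0.354092i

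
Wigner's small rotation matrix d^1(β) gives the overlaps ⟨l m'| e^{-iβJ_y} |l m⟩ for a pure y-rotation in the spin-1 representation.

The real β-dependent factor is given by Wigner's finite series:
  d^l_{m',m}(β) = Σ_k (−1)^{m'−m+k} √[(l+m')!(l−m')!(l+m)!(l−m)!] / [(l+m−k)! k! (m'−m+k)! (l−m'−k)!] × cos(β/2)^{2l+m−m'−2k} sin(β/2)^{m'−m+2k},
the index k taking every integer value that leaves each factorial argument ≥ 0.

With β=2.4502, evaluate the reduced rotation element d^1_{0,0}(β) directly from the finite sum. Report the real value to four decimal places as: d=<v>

d^1_{0,0}(β=2.4502) via Wigner's sum:
Half-angle: c=0.338852, s=0.940840. N=√(1·1·1·1)=1.000000
Admissible k: 0..1 (factorial args all ≥0)
  k=0: (−1)^0·1.0000/(1)·0.3389^2·0.9408^0 = +0.114821
  k=1: (−1)^1·1.0000/(1)·0.3389^0·0.9408^2 = -0.885179
d^1_{0,0}(2.4502) = +0.114821 -0.885179 = -0.770359

d=-0.7704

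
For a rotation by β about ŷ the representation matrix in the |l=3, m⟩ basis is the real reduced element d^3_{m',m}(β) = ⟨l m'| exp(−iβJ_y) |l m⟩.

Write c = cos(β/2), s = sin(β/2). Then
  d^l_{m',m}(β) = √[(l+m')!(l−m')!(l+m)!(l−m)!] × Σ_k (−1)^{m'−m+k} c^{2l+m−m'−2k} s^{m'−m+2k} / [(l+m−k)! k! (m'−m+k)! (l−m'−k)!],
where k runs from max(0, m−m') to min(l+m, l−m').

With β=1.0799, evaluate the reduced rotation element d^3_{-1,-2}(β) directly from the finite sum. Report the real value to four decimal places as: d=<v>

d^3_{-1,-2}(β=1.0799) via Wigner's sum:
c=cos(1.0799/2)=0.857734, s=sin(1.0799/2)=0.514093; N=√[2·24·1·120]=75.894664
Admissible k: 0..1 (factorial args all ≥0)
  k=0: (−1)^1·75.8947/(24)·0.8577^5·0.5141^1 = -0.754755
  k=1: (−1)^2·75.8947/(12)·0.8577^3·0.5141^3 = +0.542268
d^3_{-1,-2}(1.0799) = -0.754755 +0.542268 = -0.212487

d=-0.2125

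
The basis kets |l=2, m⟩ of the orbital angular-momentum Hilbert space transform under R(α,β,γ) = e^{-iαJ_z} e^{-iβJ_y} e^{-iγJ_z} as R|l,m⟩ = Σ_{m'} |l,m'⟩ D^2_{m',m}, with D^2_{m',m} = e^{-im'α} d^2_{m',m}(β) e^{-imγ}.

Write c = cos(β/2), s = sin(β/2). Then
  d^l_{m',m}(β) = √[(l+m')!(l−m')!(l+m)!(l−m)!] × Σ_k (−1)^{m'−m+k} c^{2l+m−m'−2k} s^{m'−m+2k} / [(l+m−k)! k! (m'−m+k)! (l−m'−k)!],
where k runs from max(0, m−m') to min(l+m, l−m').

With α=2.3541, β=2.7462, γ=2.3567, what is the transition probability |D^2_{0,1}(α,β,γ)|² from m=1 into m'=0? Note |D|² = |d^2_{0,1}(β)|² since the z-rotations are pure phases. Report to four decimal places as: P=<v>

D^2_{0,1}(2.3541,2.7462,2.3567) = e^{-i·0·2.3541}·d^2_{0,1}(2.7462)·e^{-i·1·2.3567}. Compute d first:
c=cos(2.7462/2)=0.196411, s=sin(2.7462/2)=0.980522; N=√[2·2·6·1]=4.898979
k: max(0,(1)−(0))=1 … min(2+(1),2−(0))=2
  k=1: (−1)^0·4.8990/(2)·0.1964^3·0.9805^1 = +0.018198
  k=2: (−1)^1·4.8990/(2)·0.1964^1·0.9805^3 = -0.453537
d^2_{0,1}(2.7462) = +0.018198 -0.453537 = -0.435339
|D^2_{0,1}|² = |d^2_{0,1}(β)|² = (-0.435339)² = 0.189520 (the z-rotation phases have unit modulus)

P=0.1895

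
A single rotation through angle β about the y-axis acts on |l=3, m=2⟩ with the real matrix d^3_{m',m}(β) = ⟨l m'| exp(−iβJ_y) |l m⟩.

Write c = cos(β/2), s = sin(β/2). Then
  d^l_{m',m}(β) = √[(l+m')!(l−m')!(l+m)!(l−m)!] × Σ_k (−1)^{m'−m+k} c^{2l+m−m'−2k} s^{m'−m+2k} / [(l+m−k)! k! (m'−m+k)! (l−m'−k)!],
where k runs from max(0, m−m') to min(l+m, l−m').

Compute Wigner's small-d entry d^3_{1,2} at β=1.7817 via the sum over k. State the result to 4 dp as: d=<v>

d=-0.4975

d^3_{1,2}(β=1.7817) via Wigner's sum:
Half-angle: c=0.628751, s=0.777606. N=√(24·2·120·1)=75.894664
k∈{1,2} keeps every argument non-negative
  k=1: (−1)^0·75.8947/(24)·0.6288^5·0.7776^1 = +0.241632
  k=2: (−1)^1·75.8947/(12)·0.6288^3·0.7776^3 = -0.739173
d^3_{1,2}(1.7817) = +0.241632 -0.739173 = -0.497541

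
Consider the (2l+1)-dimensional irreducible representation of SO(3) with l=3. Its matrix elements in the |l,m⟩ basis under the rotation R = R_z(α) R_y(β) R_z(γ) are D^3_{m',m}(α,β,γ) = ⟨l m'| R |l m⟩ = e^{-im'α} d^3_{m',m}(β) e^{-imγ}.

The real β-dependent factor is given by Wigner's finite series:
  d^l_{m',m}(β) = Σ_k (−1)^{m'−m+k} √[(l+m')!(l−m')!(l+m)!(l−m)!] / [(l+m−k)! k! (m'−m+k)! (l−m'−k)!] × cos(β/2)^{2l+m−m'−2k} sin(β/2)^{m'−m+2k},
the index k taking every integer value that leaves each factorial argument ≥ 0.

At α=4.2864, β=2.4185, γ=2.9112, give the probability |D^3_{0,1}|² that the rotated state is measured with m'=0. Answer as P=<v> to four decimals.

P=0.2692

Split into d^3_{0,1}(β=2.4185) × two z-phases.
With c≡cos(β/2)=0.353721 and s≡sin(β/2)=0.935351, N=[6·6·24·2]^{1/2}=41.569219
Admissible k: 1..3 (factorial args all ≥0)
  k=1: (−1)^0·41.5692/(12)·0.3537^5·0.9354^1 = +0.017942
  k=2: (−1)^1·41.5692/(4)·0.3537^3·0.9354^3 = -0.376373
  k=3: (−1)^2·41.5692/(12)·0.3537^1·0.9354^5 = +0.877252
d^3_{0,1}(2.4185) = +0.017942 -0.376373 +0.877252 = +0.518821
|D^3_{0,1}|² = |d^3_{0,1}(β)|² = (+0.518821)² = 0.269176 (the z-rotation phases have unit modulus)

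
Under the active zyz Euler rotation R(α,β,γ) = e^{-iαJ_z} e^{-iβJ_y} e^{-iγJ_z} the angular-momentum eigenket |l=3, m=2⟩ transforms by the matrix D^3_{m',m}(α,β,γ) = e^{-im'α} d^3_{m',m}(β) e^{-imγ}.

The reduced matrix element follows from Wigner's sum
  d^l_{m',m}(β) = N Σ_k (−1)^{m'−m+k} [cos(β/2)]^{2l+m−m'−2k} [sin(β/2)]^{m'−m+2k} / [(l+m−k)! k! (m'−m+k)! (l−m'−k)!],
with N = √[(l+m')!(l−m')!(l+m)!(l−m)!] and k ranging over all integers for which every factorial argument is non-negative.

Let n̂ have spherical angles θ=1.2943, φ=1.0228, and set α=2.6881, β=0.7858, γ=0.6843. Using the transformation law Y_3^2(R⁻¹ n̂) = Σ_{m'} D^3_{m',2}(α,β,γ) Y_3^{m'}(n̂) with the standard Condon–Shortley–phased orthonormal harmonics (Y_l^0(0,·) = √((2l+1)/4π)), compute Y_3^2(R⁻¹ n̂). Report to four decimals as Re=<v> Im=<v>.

Need the full column D^3_{m',2} for m'=−3..3 at α=2.6881, β=0.7858, γ=0.6843.
cos(β/2)=0.923803, sin(β/2)=0.382869
d^3_{-3,2}: single k=5 term ⇒ +0.018617;  D = +0.017055+0.007464i
d^3_{-2,2}: k∈[4..5] ⇒ +0.091692 -0.003150 = +0.088542;  D = -0.057364-0.067446i
d^3_{-1,2}: k∈[3..4] ⇒ +0.279846 -0.024034 = +0.255811;  D = +0.063610+0.247776i
d^3_{0,2}: k∈[2..3] ⇒ +0.584760 -0.100443 = +0.484317;  D = +0.097261-0.474451i
d^3_{1,2}: k∈[1..2] ⇒ +0.814603 -0.279846 = +0.534758;  D = -0.326045+0.423864i
d^3_{2,2}: k∈[0..1] ⇒ +0.621549 -0.533811 = +0.087738;  D = +0.078555-0.039078i
d^3_{3,2}: single k=0 term ⇒ -0.630989;  D = +0.630968-0.005125i
Y_3^{m'}(θ=1.2943,φ=1.0228) and Σ D·Y over m':
  (+0.0171+0.0075i)·(-0.3705-0.0272i)  (-0.0574-0.0674i)·(-0.1180-0.2296i)  (+0.0636+0.2478i)·(-0.1016+0.1665i)  (+0.0973-0.4745i)·(-0.2677+0.0000i)  (-0.3260+0.4239i)·(+0.1016+0.1665i)  (+0.0786-0.0391i)·(-0.1180+0.2296i)  (+0.6310-0.0051i)·(+0.3705-0.0272i)
Y_3^2(R⁻¹ n̂) = +0.041029+0.122709i

Re=0.0410 Im=0.1227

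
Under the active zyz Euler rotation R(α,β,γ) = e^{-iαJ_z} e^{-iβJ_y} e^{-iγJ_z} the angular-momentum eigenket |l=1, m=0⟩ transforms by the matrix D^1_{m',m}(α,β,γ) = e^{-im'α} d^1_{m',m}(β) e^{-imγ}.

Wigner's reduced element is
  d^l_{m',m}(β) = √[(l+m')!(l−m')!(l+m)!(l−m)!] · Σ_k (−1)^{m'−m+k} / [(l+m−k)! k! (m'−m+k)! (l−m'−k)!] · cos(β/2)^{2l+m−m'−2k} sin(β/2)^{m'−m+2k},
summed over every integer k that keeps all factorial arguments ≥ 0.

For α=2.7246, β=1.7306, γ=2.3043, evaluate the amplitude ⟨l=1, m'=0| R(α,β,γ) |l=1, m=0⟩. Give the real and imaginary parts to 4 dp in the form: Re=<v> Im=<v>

D^1_{0,0}(2.7246,1.7306,2.3043) = e^{-i·0·2.7246}·d^1_{0,0}(1.7306)·e^{-i·0·2.3043}. Compute d first:
Half-angle: c=0.648412, s=0.761290. N=√(1·1·1·1)=1.000000
k∈{0,1} keeps every argument non-negative
  k=0: (−1)^0·1.0000/(1)·0.6484^2·0.7613^0 = +0.420438
  k=1: (−1)^1·1.0000/(1)·0.6484^0·0.7613^2 = -0.579562
d^1_{0,0}(1.7306) = +0.420438 -0.579562 = -0.159124
Phases: e^{-i·(0)·2.7246}=+1.000000+0.000000i, e^{-i·(0)·2.3043}=+1.000000+0.000000i ⇒ D=-0.159124+0.000000i

Re=-0.1591 Im=0.0000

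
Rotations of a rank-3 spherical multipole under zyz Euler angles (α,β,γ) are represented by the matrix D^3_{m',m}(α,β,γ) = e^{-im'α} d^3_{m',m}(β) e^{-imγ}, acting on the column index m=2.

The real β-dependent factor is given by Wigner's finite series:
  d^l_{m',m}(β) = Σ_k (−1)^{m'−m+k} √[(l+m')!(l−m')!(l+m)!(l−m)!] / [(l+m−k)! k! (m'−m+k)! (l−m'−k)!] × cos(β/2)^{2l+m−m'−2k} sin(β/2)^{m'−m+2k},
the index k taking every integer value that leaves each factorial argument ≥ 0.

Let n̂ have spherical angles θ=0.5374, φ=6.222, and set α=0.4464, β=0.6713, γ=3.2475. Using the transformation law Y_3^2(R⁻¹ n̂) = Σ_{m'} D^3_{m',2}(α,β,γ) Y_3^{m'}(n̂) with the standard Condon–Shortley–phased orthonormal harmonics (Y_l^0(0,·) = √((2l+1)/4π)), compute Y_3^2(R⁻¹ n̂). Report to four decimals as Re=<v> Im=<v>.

Re=-0.0079 Im=0.0927

Need the full column D^3_{m',2} for m'=−3..3 at α=0.4464, β=0.6713, γ=3.2475.
cos(β/2)=0.944196, sin(β/2)=0.329383
d^3_{-3,2}: single k=5 term ⇒ +0.008967;  D = +0.003847+0.008100i
d^3_{-2,2}: k∈[4..5] ⇒ +0.052469 -0.001277 = +0.051192;  D = +0.039773+0.032228i
d^3_{-1,2}: k∈[3..4] ⇒ +0.190248 -0.011576 = +0.178672;  D = +0.173778+0.041530i
d^3_{0,2}: k∈[2..3] ⇒ +0.472294 -0.057476 = +0.414817;  D = +0.405547-0.087209i
d^3_{1,2}: k∈[1..2] ⇒ +0.781651 -0.190248 = +0.591403;  D = +0.467850-0.361764i
d^3_{2,2}: k∈[0..1] ⇒ +0.708556 -0.431143 = +0.277413;  D = +0.124691-0.247810i
d^3_{3,2}: single k=0 term ⇒ -0.605464;  D = -0.011976+0.605346i
Y_3^{m'}(θ=0.5374,φ=6.222) and Σ D·Y over m':
  (+0.0038+0.0081i)·(+0.0550+0.0102i)  (+0.0398+0.0322i)·(+0.2283+0.0281i)  (+0.1738+0.0415i)·(+0.4442+0.0272i)  (+0.4055-0.0872i)·(+0.2211+0.0000i)  (+0.4679-0.3618i)·(-0.4442+0.0272i)  (+0.1247-0.2478i)·(+0.2283-0.0281i)  (-0.0120+0.6053i)·(-0.0550+0.0102i)
Y_3^2(R⁻¹ n̂) = -0.007931+0.092742i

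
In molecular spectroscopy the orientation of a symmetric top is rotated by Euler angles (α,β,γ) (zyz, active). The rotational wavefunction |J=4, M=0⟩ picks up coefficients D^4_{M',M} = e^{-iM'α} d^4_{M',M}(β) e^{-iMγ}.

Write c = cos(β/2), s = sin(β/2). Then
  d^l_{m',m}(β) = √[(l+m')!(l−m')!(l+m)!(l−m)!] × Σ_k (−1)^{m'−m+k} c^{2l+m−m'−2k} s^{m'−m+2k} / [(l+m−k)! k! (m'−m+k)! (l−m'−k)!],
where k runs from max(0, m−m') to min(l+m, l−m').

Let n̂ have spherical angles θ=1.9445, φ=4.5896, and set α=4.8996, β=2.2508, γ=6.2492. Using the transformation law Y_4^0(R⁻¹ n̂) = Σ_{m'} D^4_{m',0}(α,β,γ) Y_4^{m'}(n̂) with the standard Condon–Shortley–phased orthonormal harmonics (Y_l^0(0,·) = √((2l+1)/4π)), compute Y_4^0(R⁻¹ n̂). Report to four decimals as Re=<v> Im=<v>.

Need the full column D^4_{m',0} for m'=−4..4 at α=4.8996, β=2.2508, γ=6.2492.
cos(β/2)=0.430816, sin(β/2)=0.902440
d^4_{-4,0}: single k=4 term ⇒ +0.191156;  D = +0.140017+0.130138i
d^4_{-3,0}: k∈[3..4] ⇒ +0.129055 -0.566278 = -0.437223;  D = +0.232851-0.370060i
d^4_{-2,0}: k∈[2..4] ⇒ +0.049398 -0.578001 +0.951073 = +0.422470;  D = -0.393201-0.154512i
d^4_{-1,0}: k∈[1..4] ⇒ +0.011117 -0.292670 +1.284198 -0.939149 = +0.063495;  D = +0.011818-0.062386i
d^4_{0,0}: k∈[0..4] ⇒ +0.001187 -0.083312 +0.822510 -1.604031 +0.439893 = -0.423753;  D = -0.423753+0.000000i
d^4_{1,0}: k∈[0..3] ⇒ -0.011117 +0.292670 -1.284198 +0.939149 = -0.063495;  D = -0.011818-0.062386i
d^4_{2,0}: k∈[0..2] ⇒ +0.049398 -0.578001 +0.951073 = +0.422470;  D = -0.393201+0.154512i
d^4_{3,0}: k∈[0..1] ⇒ -0.129055 +0.566278 = +0.437223;  D = -0.232851-0.370060i
d^4_{4,0}: single k=0 term ⇒ +0.191156;  D = +0.140017-0.130138i
Y_4^{m'}(θ=1.9445,φ=4.5896) and Σ D·Y over m':
  (+0.1400+0.1301i)·(+0.2931+0.1568i)  (+0.2329-0.3701i)·(-0.1328+0.3440i)  (-0.3932-0.1545i)·(+0.0189+0.0047i)  (+0.0118-0.0624i)·(-0.0407+0.3299i)  (-0.4238+0.0000i)·(-0.0398+0.0000i)  (-0.0118-0.0624i)·(+0.0407+0.3299i)  (-0.3932+0.1545i)·(+0.0189-0.0047i)  (-0.2329-0.3701i)·(+0.1328+0.3440i)  (+0.1400-0.1301i)·(+0.2931-0.1568i)
Y_4^0(R⁻¹ n̂) = +0.277730+0.000000i

Re=0.2777 Im=0.0000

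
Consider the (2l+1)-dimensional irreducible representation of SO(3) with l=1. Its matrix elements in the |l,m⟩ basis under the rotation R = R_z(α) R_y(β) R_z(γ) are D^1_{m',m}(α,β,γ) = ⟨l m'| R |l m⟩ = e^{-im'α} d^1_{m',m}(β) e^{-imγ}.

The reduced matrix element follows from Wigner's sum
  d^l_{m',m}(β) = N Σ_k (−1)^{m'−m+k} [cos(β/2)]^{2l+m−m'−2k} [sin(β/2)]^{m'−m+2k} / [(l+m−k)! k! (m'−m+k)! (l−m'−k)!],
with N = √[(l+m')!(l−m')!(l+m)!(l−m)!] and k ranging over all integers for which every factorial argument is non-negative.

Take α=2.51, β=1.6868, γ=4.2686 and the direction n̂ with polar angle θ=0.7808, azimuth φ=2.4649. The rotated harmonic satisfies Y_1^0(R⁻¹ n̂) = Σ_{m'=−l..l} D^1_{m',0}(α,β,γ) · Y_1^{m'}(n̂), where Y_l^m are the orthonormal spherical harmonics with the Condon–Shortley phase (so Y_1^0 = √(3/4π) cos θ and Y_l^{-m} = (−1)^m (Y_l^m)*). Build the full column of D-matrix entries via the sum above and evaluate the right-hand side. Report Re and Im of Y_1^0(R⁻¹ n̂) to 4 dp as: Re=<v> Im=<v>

Re=0.3011 Im=0.0000

Need the full column D^1_{m',0} for m'=−1..1 at α=2.51, β=1.6868, γ=4.2686.
cos(β/2)=0.664927, sin(β/2)=0.746908
d^1_{-1,0}: single k=1 term ⇒ +0.702354;  D = -0.566862+0.414692i
d^1_{0,0}: k∈[0..1] ⇒ +0.442128 -0.557872 = -0.115744;  D = -0.115744+0.000000i
d^1_{1,0}: single k=0 term ⇒ -0.702354;  D = +0.566862+0.414692i
Y_1^{m'}(θ=0.7808,φ=2.4649) and Σ D·Y over m':
  (-0.5669+0.4147i)·(-0.1896-0.1523i)  (-0.1157+0.0000i)·(+0.3471+0.0000i)  (+0.5669+0.4147i)·(+0.1896-0.1523i)
Y_1^0(R⁻¹ n̂) = +0.301071+0.000000i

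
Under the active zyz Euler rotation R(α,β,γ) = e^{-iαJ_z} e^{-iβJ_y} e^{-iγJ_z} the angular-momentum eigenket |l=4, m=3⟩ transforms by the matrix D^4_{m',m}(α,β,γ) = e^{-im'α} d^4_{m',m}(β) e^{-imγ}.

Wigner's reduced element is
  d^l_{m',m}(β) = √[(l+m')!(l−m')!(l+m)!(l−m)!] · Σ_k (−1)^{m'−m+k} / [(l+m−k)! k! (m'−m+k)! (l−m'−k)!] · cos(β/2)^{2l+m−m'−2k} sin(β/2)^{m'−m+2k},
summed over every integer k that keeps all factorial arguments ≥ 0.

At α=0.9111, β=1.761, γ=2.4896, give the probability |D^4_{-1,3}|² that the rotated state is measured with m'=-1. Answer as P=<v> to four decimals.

P=0.0085

Split into d^4_{-1,3}(β=1.761) × two z-phases.
With c≡cos(β/2)=0.636766 and s≡sin(β/2)=0.771057, N=[6·120·5040·1]^{1/2}=1904.940944
k: max(0,(3)−(-1))=4 … min(4+(3),4−(-1))=5
  k=4: (−1)^0·1904.9409/(144)·0.6368^4·0.7711^4 = +0.768749
  k=5: (−1)^1·1904.9409/(240)·0.6368^2·0.7711^6 = -0.676316
d^4_{-1,3}(1.761) = +0.768749 -0.676316 = +0.092433
|D^4_{-1,3}|² = |d^4_{-1,3}(β)|² = (+0.092433)² = 0.008544 (the z-rotation phases have unit modulus)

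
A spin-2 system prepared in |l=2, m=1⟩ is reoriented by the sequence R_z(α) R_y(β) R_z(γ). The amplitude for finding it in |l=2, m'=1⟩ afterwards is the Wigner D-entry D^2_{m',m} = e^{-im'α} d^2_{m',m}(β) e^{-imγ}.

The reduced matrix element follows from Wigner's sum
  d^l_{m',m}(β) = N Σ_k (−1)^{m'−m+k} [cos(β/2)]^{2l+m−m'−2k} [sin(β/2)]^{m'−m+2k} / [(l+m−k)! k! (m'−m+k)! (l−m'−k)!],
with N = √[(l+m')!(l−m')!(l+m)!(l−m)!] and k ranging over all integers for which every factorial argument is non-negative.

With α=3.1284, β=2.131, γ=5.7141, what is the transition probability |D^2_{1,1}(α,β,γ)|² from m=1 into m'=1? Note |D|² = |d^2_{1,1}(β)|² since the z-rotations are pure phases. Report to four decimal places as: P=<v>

P=0.2336

Split into d^2_{1,1}(β=2.131) × two z-phases.
With c≡cos(β/2)=0.484067 and s≡sin(β/2)=0.875031, N=[6·1·6·1]^{1/2}=6.000000
k: max(0,(1)−(1))=0 … min(2+(1),2−(1))=1
  k=0: (−1)^0·6.0000/(6)·0.4841^4·0.8750^0 = +0.054906
  k=1: (−1)^1·6.0000/(2)·0.4841^2·0.8750^2 = -0.538243
d^2_{1,1}(2.131) = +0.054906 -0.538243 = -0.483337
|D^2_{1,1}|² = |d^2_{1,1}(β)|² = (-0.483337)² = 0.233615 (the z-rotation phases have unit modulus)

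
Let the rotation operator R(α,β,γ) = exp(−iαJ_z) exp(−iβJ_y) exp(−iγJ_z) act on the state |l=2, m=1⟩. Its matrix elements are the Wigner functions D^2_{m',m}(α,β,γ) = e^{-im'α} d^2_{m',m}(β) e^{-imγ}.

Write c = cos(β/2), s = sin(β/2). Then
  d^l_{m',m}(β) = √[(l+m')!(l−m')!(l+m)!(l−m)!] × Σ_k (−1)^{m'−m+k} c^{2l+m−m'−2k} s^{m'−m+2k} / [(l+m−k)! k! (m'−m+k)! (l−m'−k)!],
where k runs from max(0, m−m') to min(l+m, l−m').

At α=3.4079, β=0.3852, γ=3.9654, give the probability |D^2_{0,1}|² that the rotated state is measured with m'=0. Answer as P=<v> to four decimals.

Split into d^2_{0,1}(β=0.3852) × two z-phases.
With c≡cos(β/2)=0.981510 and s≡sin(β/2)=0.191411, N=[2·2·6·1]^{1/2}=4.898979
Admissible k: 1..2 (factorial args all ≥0)
  k=1: (−1)^0·4.8990/(2)·0.9815^3·0.1914^1 = +0.443330
  k=2: (−1)^1·4.8990/(2)·0.9815^1·0.1914^3 = -0.016861
d^2_{0,1}(0.3852) = +0.443330 -0.016861 = +0.426470
|D^2_{0,1}|² = |d^2_{0,1}(β)|² = (+0.426470)² = 0.181877 (the z-rotation phases have unit modulus)

P=0.1819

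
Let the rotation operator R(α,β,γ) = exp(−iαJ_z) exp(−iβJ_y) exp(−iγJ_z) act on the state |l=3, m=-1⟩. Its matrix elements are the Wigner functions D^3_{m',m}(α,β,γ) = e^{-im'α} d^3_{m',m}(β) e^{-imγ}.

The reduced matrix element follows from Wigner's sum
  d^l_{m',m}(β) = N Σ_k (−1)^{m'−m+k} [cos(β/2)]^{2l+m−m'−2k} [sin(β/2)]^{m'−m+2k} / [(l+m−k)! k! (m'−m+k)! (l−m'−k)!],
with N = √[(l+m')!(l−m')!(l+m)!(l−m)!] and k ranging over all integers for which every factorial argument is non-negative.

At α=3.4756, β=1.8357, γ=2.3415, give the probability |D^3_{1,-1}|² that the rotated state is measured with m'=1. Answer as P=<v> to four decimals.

P=0.1669

First d^3_{1,-1}(β=1.8357), then the phase factors e^{-i(1)α} and e^{-i(-1)γ}:
Half-angle: c=0.607529, s=0.794297. N=√(24·2·2·24)=48.000000
Admissible k: 0..2 (factorial args all ≥0)
  k=0: (−1)^2·48.0000/(8)·0.6075^4·0.7943^2 = +0.515687
  k=1: (−1)^3·48.0000/(6)·0.6075^2·0.7943^4 = -1.175322
  k=2: (−1)^4·48.0000/(48)·0.6075^0·0.7943^6 = +0.251130
d^3_{1,-1}(1.8357) = +0.515687 -1.175322 +0.251130 = -0.408505
|D^3_{1,-1}|² = |d^3_{1,-1}(β)|² = (-0.408505)² = 0.166876 (the z-rotation phases have unit modulus)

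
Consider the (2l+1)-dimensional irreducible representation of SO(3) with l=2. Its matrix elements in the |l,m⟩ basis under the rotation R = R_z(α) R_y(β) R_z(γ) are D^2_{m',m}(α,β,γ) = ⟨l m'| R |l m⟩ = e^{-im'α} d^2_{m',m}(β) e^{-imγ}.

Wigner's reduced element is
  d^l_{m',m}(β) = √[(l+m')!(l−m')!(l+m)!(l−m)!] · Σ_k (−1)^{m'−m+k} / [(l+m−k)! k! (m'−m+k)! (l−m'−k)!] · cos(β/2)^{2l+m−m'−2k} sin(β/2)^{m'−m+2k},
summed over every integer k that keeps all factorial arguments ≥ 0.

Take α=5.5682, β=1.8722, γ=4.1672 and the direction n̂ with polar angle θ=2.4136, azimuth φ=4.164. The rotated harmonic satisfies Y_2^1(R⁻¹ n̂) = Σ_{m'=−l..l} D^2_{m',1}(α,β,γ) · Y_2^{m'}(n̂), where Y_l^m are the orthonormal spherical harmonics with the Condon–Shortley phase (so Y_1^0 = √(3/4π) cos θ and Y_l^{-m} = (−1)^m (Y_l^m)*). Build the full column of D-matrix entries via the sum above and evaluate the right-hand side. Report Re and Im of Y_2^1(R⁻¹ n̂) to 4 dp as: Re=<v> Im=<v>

Need the full column D^2_{m',1} for m'=−2..2 at α=5.5682, β=1.8722, γ=4.1672.
cos(β/2)=0.592933, sin(β/2)=0.805252
d^2_{-2,1}: single k=3 term ⇒ +0.619200;  D = +0.479122+0.392237i
d^2_{-1,1}: k∈[2..3] ⇒ +0.683905 -0.420462 = +0.263443;  D = +0.044517+0.259655i
d^2_{0,1}: k∈[1..2] ⇒ +0.411173 -0.758362 = -0.347189;  D = +0.180045-0.296857i
d^2_{1,1}: k∈[0..1] ⇒ +0.123601 -0.683905 = -0.560304;  D = +0.533490-0.171257i
d^2_{2,1}: single k=0 term ⇒ -0.335721;  D = +0.308646+0.132084i
Y_2^{m'}(θ=2.4136,φ=4.164) and Σ D·Y over m':
  (+0.4791+0.3922i)·(-0.0781-0.1522i)  (+0.0445+0.2597i)·(+0.2000-0.3275i)  (+0.1800-0.2969i)·(+0.2119+0.0000i)  (+0.5335-0.1713i)·(-0.2000-0.3275i)  (+0.3086+0.1321i)·(-0.0781+0.1522i)
Y_2^1(R⁻¹ n̂) = -0.052629-0.232844i

Re=-0.0526 Im=-0.2328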